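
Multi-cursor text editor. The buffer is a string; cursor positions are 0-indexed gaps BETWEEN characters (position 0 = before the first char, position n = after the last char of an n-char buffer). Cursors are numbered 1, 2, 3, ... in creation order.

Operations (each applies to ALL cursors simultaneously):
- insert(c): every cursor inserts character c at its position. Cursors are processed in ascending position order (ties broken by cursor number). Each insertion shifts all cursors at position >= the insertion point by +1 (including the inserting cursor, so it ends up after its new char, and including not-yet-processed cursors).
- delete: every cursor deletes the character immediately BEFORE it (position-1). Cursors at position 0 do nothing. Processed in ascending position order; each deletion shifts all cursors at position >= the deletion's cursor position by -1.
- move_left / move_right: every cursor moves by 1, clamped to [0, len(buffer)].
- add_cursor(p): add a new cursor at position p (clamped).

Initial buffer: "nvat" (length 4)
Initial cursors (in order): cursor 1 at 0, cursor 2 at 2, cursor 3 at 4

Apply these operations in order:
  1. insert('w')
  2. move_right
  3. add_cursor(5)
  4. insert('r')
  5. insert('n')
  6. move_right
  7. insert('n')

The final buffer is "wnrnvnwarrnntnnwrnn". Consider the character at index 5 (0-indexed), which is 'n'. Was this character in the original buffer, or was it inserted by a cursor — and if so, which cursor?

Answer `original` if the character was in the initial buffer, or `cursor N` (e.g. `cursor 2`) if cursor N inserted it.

After op 1 (insert('w')): buffer="wnvwatw" (len 7), cursors c1@1 c2@4 c3@7, authorship 1..2..3
After op 2 (move_right): buffer="wnvwatw" (len 7), cursors c1@2 c2@5 c3@7, authorship 1..2..3
After op 3 (add_cursor(5)): buffer="wnvwatw" (len 7), cursors c1@2 c2@5 c4@5 c3@7, authorship 1..2..3
After op 4 (insert('r')): buffer="wnrvwarrtwr" (len 11), cursors c1@3 c2@8 c4@8 c3@11, authorship 1.1.2.24.33
After op 5 (insert('n')): buffer="wnrnvwarrnntwrn" (len 15), cursors c1@4 c2@11 c4@11 c3@15, authorship 1.11.2.2424.333
After op 6 (move_right): buffer="wnrnvwarrnntwrn" (len 15), cursors c1@5 c2@12 c4@12 c3@15, authorship 1.11.2.2424.333
After op 7 (insert('n')): buffer="wnrnvnwarrnntnnwrnn" (len 19), cursors c1@6 c2@15 c4@15 c3@19, authorship 1.11.12.2424.243333
Authorship (.=original, N=cursor N): 1 . 1 1 . 1 2 . 2 4 2 4 . 2 4 3 3 3 3
Index 5: author = 1

Answer: cursor 1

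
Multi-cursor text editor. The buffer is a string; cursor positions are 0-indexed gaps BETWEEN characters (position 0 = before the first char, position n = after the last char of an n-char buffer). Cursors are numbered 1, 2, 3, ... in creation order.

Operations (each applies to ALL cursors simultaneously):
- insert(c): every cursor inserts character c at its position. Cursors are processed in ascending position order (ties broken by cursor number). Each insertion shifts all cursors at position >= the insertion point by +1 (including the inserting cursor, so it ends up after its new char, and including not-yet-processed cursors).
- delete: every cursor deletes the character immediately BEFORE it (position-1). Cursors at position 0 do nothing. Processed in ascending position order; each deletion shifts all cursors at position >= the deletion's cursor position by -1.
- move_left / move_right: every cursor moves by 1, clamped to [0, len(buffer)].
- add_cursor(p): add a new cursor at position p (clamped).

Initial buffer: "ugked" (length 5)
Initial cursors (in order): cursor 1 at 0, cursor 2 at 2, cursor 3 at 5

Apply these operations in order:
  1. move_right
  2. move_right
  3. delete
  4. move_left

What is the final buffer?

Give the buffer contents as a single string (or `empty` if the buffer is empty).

Answer: uk

Derivation:
After op 1 (move_right): buffer="ugked" (len 5), cursors c1@1 c2@3 c3@5, authorship .....
After op 2 (move_right): buffer="ugked" (len 5), cursors c1@2 c2@4 c3@5, authorship .....
After op 3 (delete): buffer="uk" (len 2), cursors c1@1 c2@2 c3@2, authorship ..
After op 4 (move_left): buffer="uk" (len 2), cursors c1@0 c2@1 c3@1, authorship ..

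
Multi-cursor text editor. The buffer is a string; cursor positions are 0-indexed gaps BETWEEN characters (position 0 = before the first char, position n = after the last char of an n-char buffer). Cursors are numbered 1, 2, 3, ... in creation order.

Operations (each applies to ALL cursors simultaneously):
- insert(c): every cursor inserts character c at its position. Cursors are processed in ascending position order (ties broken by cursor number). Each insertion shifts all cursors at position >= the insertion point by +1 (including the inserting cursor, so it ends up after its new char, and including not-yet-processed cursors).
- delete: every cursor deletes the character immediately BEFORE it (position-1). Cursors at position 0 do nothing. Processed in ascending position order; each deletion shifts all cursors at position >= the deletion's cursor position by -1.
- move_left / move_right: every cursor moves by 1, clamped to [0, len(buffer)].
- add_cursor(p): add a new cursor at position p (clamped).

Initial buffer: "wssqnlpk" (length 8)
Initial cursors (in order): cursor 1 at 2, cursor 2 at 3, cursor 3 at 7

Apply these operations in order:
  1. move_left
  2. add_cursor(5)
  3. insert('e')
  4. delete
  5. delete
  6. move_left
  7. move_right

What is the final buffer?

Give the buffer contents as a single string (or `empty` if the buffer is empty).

After op 1 (move_left): buffer="wssqnlpk" (len 8), cursors c1@1 c2@2 c3@6, authorship ........
After op 2 (add_cursor(5)): buffer="wssqnlpk" (len 8), cursors c1@1 c2@2 c4@5 c3@6, authorship ........
After op 3 (insert('e')): buffer="wesesqnelepk" (len 12), cursors c1@2 c2@4 c4@8 c3@10, authorship .1.2...4.3..
After op 4 (delete): buffer="wssqnlpk" (len 8), cursors c1@1 c2@2 c4@5 c3@6, authorship ........
After op 5 (delete): buffer="sqpk" (len 4), cursors c1@0 c2@0 c3@2 c4@2, authorship ....
After op 6 (move_left): buffer="sqpk" (len 4), cursors c1@0 c2@0 c3@1 c4@1, authorship ....
After op 7 (move_right): buffer="sqpk" (len 4), cursors c1@1 c2@1 c3@2 c4@2, authorship ....

Answer: sqpk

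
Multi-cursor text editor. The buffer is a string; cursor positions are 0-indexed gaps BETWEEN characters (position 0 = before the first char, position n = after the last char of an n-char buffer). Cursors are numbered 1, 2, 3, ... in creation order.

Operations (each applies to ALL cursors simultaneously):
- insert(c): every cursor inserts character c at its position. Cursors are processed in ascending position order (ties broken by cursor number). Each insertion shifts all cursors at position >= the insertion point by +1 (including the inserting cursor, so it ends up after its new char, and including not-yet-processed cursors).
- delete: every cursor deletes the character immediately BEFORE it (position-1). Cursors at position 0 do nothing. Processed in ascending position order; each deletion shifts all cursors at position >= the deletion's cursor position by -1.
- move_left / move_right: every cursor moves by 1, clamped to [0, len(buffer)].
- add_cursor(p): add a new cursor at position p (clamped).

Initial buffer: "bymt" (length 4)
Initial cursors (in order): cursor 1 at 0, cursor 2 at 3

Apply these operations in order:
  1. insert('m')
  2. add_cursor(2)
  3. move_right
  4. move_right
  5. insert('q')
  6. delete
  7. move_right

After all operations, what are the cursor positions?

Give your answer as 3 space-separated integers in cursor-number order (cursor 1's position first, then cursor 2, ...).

After op 1 (insert('m')): buffer="mbymmt" (len 6), cursors c1@1 c2@5, authorship 1...2.
After op 2 (add_cursor(2)): buffer="mbymmt" (len 6), cursors c1@1 c3@2 c2@5, authorship 1...2.
After op 3 (move_right): buffer="mbymmt" (len 6), cursors c1@2 c3@3 c2@6, authorship 1...2.
After op 4 (move_right): buffer="mbymmt" (len 6), cursors c1@3 c3@4 c2@6, authorship 1...2.
After op 5 (insert('q')): buffer="mbyqmqmtq" (len 9), cursors c1@4 c3@6 c2@9, authorship 1..1.32.2
After op 6 (delete): buffer="mbymmt" (len 6), cursors c1@3 c3@4 c2@6, authorship 1...2.
After op 7 (move_right): buffer="mbymmt" (len 6), cursors c1@4 c3@5 c2@6, authorship 1...2.

Answer: 4 6 5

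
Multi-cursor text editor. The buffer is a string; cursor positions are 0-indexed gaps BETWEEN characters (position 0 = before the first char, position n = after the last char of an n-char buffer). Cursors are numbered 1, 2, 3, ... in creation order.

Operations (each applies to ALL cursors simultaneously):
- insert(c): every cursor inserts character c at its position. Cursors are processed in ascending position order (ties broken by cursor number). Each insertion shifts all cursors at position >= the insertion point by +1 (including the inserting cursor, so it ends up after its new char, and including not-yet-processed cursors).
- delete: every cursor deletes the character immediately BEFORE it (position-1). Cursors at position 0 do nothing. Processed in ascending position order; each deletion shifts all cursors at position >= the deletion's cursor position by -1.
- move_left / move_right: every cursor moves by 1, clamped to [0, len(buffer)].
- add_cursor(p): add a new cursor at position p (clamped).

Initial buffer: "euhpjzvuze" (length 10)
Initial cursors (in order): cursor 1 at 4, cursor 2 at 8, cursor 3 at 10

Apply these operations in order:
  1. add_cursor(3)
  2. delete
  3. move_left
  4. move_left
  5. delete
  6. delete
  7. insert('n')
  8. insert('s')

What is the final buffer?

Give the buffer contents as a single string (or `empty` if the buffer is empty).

After op 1 (add_cursor(3)): buffer="euhpjzvuze" (len 10), cursors c4@3 c1@4 c2@8 c3@10, authorship ..........
After op 2 (delete): buffer="eujzvz" (len 6), cursors c1@2 c4@2 c2@5 c3@6, authorship ......
After op 3 (move_left): buffer="eujzvz" (len 6), cursors c1@1 c4@1 c2@4 c3@5, authorship ......
After op 4 (move_left): buffer="eujzvz" (len 6), cursors c1@0 c4@0 c2@3 c3@4, authorship ......
After op 5 (delete): buffer="euvz" (len 4), cursors c1@0 c4@0 c2@2 c3@2, authorship ....
After op 6 (delete): buffer="vz" (len 2), cursors c1@0 c2@0 c3@0 c4@0, authorship ..
After op 7 (insert('n')): buffer="nnnnvz" (len 6), cursors c1@4 c2@4 c3@4 c4@4, authorship 1234..
After op 8 (insert('s')): buffer="nnnnssssvz" (len 10), cursors c1@8 c2@8 c3@8 c4@8, authorship 12341234..

Answer: nnnnssssvz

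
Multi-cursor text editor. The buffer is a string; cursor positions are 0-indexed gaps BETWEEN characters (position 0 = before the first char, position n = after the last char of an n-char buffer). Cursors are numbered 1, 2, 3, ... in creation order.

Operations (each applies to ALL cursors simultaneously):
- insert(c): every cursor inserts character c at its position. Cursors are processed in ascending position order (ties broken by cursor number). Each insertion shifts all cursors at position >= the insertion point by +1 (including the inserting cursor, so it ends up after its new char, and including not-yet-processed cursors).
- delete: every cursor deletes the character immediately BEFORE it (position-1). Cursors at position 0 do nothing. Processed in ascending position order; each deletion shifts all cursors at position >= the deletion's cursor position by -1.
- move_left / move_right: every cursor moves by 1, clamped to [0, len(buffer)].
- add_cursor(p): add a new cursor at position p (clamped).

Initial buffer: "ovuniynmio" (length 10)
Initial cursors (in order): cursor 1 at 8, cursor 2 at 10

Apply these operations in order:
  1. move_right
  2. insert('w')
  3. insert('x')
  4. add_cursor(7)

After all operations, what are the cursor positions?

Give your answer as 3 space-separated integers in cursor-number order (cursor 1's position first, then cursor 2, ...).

After op 1 (move_right): buffer="ovuniynmio" (len 10), cursors c1@9 c2@10, authorship ..........
After op 2 (insert('w')): buffer="ovuniynmiwow" (len 12), cursors c1@10 c2@12, authorship .........1.2
After op 3 (insert('x')): buffer="ovuniynmiwxowx" (len 14), cursors c1@11 c2@14, authorship .........11.22
After op 4 (add_cursor(7)): buffer="ovuniynmiwxowx" (len 14), cursors c3@7 c1@11 c2@14, authorship .........11.22

Answer: 11 14 7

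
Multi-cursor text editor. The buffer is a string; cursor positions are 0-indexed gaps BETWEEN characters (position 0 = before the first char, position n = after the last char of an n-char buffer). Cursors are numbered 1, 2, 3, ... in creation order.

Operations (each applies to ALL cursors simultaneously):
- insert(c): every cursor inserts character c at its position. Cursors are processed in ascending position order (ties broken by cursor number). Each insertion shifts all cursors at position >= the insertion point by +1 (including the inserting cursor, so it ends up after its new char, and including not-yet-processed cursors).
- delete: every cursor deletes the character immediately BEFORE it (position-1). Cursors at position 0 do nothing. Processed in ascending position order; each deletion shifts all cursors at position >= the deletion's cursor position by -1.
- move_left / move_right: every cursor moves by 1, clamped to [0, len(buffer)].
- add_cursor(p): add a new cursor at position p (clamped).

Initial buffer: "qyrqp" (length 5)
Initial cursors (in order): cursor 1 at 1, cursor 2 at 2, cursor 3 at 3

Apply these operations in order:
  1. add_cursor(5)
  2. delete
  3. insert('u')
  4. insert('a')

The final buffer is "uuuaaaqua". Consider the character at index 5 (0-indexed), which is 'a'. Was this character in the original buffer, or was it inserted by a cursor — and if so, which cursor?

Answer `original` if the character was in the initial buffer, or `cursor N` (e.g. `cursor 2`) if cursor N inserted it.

After op 1 (add_cursor(5)): buffer="qyrqp" (len 5), cursors c1@1 c2@2 c3@3 c4@5, authorship .....
After op 2 (delete): buffer="q" (len 1), cursors c1@0 c2@0 c3@0 c4@1, authorship .
After op 3 (insert('u')): buffer="uuuqu" (len 5), cursors c1@3 c2@3 c3@3 c4@5, authorship 123.4
After op 4 (insert('a')): buffer="uuuaaaqua" (len 9), cursors c1@6 c2@6 c3@6 c4@9, authorship 123123.44
Authorship (.=original, N=cursor N): 1 2 3 1 2 3 . 4 4
Index 5: author = 3

Answer: cursor 3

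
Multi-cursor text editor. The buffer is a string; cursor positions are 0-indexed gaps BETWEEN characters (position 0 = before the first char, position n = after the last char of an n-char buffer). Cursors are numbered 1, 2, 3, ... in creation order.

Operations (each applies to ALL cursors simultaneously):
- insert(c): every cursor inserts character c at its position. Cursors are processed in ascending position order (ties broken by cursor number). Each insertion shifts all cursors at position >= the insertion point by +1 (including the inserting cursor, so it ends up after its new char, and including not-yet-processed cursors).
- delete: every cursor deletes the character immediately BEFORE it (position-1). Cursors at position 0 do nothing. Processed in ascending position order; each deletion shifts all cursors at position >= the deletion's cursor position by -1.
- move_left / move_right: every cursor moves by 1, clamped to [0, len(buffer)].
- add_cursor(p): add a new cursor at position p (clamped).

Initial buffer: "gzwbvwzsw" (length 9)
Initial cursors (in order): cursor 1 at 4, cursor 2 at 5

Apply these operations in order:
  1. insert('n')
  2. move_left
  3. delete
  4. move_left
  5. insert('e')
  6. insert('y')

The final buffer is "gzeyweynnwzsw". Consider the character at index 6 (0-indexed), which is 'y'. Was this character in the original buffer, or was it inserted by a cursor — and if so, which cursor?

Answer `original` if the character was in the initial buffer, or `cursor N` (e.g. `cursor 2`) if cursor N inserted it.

After op 1 (insert('n')): buffer="gzwbnvnwzsw" (len 11), cursors c1@5 c2@7, authorship ....1.2....
After op 2 (move_left): buffer="gzwbnvnwzsw" (len 11), cursors c1@4 c2@6, authorship ....1.2....
After op 3 (delete): buffer="gzwnnwzsw" (len 9), cursors c1@3 c2@4, authorship ...12....
After op 4 (move_left): buffer="gzwnnwzsw" (len 9), cursors c1@2 c2@3, authorship ...12....
After op 5 (insert('e')): buffer="gzewennwzsw" (len 11), cursors c1@3 c2@5, authorship ..1.212....
After op 6 (insert('y')): buffer="gzeyweynnwzsw" (len 13), cursors c1@4 c2@7, authorship ..11.2212....
Authorship (.=original, N=cursor N): . . 1 1 . 2 2 1 2 . . . .
Index 6: author = 2

Answer: cursor 2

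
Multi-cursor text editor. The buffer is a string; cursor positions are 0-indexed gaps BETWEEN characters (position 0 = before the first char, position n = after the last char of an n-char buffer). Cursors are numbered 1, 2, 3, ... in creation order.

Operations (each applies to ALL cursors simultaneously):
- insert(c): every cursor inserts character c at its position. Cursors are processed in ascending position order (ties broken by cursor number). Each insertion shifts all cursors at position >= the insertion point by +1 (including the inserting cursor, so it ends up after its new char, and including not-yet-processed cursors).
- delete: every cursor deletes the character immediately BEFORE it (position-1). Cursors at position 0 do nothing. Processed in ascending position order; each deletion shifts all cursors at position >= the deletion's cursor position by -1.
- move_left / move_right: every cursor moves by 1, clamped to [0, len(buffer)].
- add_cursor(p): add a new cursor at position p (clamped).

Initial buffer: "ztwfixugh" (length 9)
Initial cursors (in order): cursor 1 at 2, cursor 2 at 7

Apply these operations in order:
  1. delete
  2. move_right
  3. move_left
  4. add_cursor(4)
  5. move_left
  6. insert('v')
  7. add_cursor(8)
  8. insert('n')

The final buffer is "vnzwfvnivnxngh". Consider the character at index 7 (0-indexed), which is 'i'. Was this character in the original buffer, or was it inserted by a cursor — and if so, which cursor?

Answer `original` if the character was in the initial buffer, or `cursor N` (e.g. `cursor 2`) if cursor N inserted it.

Answer: original

Derivation:
After op 1 (delete): buffer="zwfixgh" (len 7), cursors c1@1 c2@5, authorship .......
After op 2 (move_right): buffer="zwfixgh" (len 7), cursors c1@2 c2@6, authorship .......
After op 3 (move_left): buffer="zwfixgh" (len 7), cursors c1@1 c2@5, authorship .......
After op 4 (add_cursor(4)): buffer="zwfixgh" (len 7), cursors c1@1 c3@4 c2@5, authorship .......
After op 5 (move_left): buffer="zwfixgh" (len 7), cursors c1@0 c3@3 c2@4, authorship .......
After op 6 (insert('v')): buffer="vzwfvivxgh" (len 10), cursors c1@1 c3@5 c2@7, authorship 1...3.2...
After op 7 (add_cursor(8)): buffer="vzwfvivxgh" (len 10), cursors c1@1 c3@5 c2@7 c4@8, authorship 1...3.2...
After op 8 (insert('n')): buffer="vnzwfvnivnxngh" (len 14), cursors c1@2 c3@7 c2@10 c4@12, authorship 11...33.22.4..
Authorship (.=original, N=cursor N): 1 1 . . . 3 3 . 2 2 . 4 . .
Index 7: author = original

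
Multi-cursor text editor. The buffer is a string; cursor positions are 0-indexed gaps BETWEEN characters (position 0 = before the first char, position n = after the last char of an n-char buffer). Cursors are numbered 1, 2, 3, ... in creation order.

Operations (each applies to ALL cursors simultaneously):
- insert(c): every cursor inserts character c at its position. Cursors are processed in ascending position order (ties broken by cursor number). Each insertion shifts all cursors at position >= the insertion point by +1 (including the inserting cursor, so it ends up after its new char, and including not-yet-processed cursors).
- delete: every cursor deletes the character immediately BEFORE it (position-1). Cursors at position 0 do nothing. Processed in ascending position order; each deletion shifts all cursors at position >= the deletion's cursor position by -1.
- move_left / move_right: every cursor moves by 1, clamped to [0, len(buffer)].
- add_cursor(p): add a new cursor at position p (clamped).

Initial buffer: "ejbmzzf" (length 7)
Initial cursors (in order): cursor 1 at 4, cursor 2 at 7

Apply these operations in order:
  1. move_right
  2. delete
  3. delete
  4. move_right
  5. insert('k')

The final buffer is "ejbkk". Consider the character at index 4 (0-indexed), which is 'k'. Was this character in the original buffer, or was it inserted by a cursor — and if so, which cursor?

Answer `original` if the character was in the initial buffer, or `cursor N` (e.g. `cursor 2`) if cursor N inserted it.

After op 1 (move_right): buffer="ejbmzzf" (len 7), cursors c1@5 c2@7, authorship .......
After op 2 (delete): buffer="ejbmz" (len 5), cursors c1@4 c2@5, authorship .....
After op 3 (delete): buffer="ejb" (len 3), cursors c1@3 c2@3, authorship ...
After op 4 (move_right): buffer="ejb" (len 3), cursors c1@3 c2@3, authorship ...
After op 5 (insert('k')): buffer="ejbkk" (len 5), cursors c1@5 c2@5, authorship ...12
Authorship (.=original, N=cursor N): . . . 1 2
Index 4: author = 2

Answer: cursor 2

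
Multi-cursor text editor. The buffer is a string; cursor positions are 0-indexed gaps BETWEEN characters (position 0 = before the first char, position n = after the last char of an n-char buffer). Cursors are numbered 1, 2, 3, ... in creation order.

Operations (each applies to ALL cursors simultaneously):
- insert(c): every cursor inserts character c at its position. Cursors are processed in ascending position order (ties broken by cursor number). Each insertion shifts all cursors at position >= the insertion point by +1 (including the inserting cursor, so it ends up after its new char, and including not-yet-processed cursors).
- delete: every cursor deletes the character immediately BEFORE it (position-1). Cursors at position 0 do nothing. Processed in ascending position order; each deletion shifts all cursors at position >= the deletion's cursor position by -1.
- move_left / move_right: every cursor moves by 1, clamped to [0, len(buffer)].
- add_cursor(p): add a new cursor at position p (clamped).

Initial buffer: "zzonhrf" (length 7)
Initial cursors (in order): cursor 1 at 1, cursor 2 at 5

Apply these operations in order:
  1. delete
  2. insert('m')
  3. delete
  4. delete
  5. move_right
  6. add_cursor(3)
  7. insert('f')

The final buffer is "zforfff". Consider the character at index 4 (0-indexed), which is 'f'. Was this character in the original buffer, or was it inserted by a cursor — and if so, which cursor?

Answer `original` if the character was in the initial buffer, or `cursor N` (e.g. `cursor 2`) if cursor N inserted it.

Answer: cursor 2

Derivation:
After op 1 (delete): buffer="zonrf" (len 5), cursors c1@0 c2@3, authorship .....
After op 2 (insert('m')): buffer="mzonmrf" (len 7), cursors c1@1 c2@5, authorship 1...2..
After op 3 (delete): buffer="zonrf" (len 5), cursors c1@0 c2@3, authorship .....
After op 4 (delete): buffer="zorf" (len 4), cursors c1@0 c2@2, authorship ....
After op 5 (move_right): buffer="zorf" (len 4), cursors c1@1 c2@3, authorship ....
After op 6 (add_cursor(3)): buffer="zorf" (len 4), cursors c1@1 c2@3 c3@3, authorship ....
After op 7 (insert('f')): buffer="zforfff" (len 7), cursors c1@2 c2@6 c3@6, authorship .1..23.
Authorship (.=original, N=cursor N): . 1 . . 2 3 .
Index 4: author = 2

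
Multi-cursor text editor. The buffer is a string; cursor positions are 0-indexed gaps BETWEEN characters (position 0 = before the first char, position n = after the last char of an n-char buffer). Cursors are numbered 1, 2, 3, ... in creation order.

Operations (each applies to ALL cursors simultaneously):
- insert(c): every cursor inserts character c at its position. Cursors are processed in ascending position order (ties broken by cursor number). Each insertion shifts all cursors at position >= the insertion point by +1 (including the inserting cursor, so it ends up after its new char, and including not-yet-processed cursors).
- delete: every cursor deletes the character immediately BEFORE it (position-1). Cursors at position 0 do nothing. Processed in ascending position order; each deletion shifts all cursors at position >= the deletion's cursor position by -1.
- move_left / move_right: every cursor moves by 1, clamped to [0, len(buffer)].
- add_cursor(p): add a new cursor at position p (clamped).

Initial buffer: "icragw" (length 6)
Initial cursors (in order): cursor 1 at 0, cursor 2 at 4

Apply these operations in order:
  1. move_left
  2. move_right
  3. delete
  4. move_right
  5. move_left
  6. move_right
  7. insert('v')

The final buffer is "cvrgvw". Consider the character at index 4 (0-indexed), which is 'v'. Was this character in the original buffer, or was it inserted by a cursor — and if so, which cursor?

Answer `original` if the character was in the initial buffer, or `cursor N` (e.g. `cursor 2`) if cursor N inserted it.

Answer: cursor 2

Derivation:
After op 1 (move_left): buffer="icragw" (len 6), cursors c1@0 c2@3, authorship ......
After op 2 (move_right): buffer="icragw" (len 6), cursors c1@1 c2@4, authorship ......
After op 3 (delete): buffer="crgw" (len 4), cursors c1@0 c2@2, authorship ....
After op 4 (move_right): buffer="crgw" (len 4), cursors c1@1 c2@3, authorship ....
After op 5 (move_left): buffer="crgw" (len 4), cursors c1@0 c2@2, authorship ....
After op 6 (move_right): buffer="crgw" (len 4), cursors c1@1 c2@3, authorship ....
After op 7 (insert('v')): buffer="cvrgvw" (len 6), cursors c1@2 c2@5, authorship .1..2.
Authorship (.=original, N=cursor N): . 1 . . 2 .
Index 4: author = 2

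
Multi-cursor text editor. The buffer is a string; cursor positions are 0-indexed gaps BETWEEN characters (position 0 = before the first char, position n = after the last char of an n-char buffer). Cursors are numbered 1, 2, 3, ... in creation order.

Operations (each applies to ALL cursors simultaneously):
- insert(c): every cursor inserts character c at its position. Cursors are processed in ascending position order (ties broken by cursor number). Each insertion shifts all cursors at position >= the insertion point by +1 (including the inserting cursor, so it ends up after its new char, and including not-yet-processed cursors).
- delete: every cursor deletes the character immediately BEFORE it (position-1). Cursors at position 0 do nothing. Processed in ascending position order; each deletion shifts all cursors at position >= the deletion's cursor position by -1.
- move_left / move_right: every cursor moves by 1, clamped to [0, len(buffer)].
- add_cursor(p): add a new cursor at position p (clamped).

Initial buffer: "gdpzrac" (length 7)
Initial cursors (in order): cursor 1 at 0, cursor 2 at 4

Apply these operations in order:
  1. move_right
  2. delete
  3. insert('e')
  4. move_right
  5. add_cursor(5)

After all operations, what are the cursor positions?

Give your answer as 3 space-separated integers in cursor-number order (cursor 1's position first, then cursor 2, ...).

Answer: 2 6 5

Derivation:
After op 1 (move_right): buffer="gdpzrac" (len 7), cursors c1@1 c2@5, authorship .......
After op 2 (delete): buffer="dpzac" (len 5), cursors c1@0 c2@3, authorship .....
After op 3 (insert('e')): buffer="edpzeac" (len 7), cursors c1@1 c2@5, authorship 1...2..
After op 4 (move_right): buffer="edpzeac" (len 7), cursors c1@2 c2@6, authorship 1...2..
After op 5 (add_cursor(5)): buffer="edpzeac" (len 7), cursors c1@2 c3@5 c2@6, authorship 1...2..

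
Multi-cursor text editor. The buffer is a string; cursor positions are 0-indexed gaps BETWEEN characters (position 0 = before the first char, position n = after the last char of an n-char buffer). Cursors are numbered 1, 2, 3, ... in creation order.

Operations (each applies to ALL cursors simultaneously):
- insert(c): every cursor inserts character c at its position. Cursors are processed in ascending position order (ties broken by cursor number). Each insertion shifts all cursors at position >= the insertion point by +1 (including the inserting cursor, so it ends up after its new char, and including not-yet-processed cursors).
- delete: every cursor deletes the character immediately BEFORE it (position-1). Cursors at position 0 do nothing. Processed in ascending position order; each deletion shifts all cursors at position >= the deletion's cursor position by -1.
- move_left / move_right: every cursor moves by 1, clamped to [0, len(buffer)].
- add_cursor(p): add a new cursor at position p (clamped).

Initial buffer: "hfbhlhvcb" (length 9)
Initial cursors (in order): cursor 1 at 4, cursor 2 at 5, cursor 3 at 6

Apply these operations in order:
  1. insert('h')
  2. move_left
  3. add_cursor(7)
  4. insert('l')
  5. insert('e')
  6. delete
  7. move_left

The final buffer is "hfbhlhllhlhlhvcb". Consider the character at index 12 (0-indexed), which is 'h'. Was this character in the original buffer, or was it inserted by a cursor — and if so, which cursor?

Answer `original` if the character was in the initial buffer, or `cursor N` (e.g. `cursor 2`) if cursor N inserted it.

After op 1 (insert('h')): buffer="hfbhhlhhhvcb" (len 12), cursors c1@5 c2@7 c3@9, authorship ....1.2.3...
After op 2 (move_left): buffer="hfbhhlhhhvcb" (len 12), cursors c1@4 c2@6 c3@8, authorship ....1.2.3...
After op 3 (add_cursor(7)): buffer="hfbhhlhhhvcb" (len 12), cursors c1@4 c2@6 c4@7 c3@8, authorship ....1.2.3...
After op 4 (insert('l')): buffer="hfbhlhllhlhlhvcb" (len 16), cursors c1@5 c2@8 c4@10 c3@12, authorship ....11.224.33...
After op 5 (insert('e')): buffer="hfbhlehllehlehlehvcb" (len 20), cursors c1@6 c2@10 c4@13 c3@16, authorship ....111.22244.333...
After op 6 (delete): buffer="hfbhlhllhlhlhvcb" (len 16), cursors c1@5 c2@8 c4@10 c3@12, authorship ....11.224.33...
After op 7 (move_left): buffer="hfbhlhllhlhlhvcb" (len 16), cursors c1@4 c2@7 c4@9 c3@11, authorship ....11.224.33...
Authorship (.=original, N=cursor N): . . . . 1 1 . 2 2 4 . 3 3 . . .
Index 12: author = 3

Answer: cursor 3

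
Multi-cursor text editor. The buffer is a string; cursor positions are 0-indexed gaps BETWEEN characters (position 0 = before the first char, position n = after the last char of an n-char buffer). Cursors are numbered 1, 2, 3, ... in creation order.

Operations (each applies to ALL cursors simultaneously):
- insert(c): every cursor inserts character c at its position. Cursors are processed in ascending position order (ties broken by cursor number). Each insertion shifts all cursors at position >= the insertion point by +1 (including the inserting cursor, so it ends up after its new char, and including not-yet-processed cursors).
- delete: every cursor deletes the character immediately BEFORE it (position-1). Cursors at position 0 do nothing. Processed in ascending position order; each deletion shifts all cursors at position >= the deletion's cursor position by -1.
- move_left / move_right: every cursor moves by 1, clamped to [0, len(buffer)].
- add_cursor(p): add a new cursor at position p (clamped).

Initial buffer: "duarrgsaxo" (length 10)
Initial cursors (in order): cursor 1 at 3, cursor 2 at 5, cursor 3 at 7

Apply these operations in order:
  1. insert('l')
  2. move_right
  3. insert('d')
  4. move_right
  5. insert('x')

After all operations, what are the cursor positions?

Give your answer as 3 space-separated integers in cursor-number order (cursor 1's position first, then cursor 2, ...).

Answer: 8 13 18

Derivation:
After op 1 (insert('l')): buffer="dualrrlgslaxo" (len 13), cursors c1@4 c2@7 c3@10, authorship ...1..2..3...
After op 2 (move_right): buffer="dualrrlgslaxo" (len 13), cursors c1@5 c2@8 c3@11, authorship ...1..2..3...
After op 3 (insert('d')): buffer="dualrdrlgdsladxo" (len 16), cursors c1@6 c2@10 c3@14, authorship ...1.1.2.2.3.3..
After op 4 (move_right): buffer="dualrdrlgdsladxo" (len 16), cursors c1@7 c2@11 c3@15, authorship ...1.1.2.2.3.3..
After op 5 (insert('x')): buffer="dualrdrxlgdsxladxxo" (len 19), cursors c1@8 c2@13 c3@18, authorship ...1.1.12.2.23.3.3.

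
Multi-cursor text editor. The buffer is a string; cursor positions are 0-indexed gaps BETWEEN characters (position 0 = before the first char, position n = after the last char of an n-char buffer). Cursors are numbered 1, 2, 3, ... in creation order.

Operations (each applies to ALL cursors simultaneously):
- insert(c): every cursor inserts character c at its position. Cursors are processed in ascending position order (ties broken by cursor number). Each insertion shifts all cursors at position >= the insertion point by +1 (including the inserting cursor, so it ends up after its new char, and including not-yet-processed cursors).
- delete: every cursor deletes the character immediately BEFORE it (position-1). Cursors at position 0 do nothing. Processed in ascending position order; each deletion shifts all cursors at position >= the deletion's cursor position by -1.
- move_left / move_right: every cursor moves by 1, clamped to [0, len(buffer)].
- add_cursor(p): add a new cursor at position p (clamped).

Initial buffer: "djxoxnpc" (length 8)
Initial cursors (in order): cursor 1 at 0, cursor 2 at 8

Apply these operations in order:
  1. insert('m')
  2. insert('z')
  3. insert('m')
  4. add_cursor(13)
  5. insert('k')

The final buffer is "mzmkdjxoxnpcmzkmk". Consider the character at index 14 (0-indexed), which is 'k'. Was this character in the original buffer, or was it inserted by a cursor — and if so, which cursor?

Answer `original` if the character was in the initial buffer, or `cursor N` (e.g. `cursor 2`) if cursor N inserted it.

Answer: cursor 3

Derivation:
After op 1 (insert('m')): buffer="mdjxoxnpcm" (len 10), cursors c1@1 c2@10, authorship 1........2
After op 2 (insert('z')): buffer="mzdjxoxnpcmz" (len 12), cursors c1@2 c2@12, authorship 11........22
After op 3 (insert('m')): buffer="mzmdjxoxnpcmzm" (len 14), cursors c1@3 c2@14, authorship 111........222
After op 4 (add_cursor(13)): buffer="mzmdjxoxnpcmzm" (len 14), cursors c1@3 c3@13 c2@14, authorship 111........222
After op 5 (insert('k')): buffer="mzmkdjxoxnpcmzkmk" (len 17), cursors c1@4 c3@15 c2@17, authorship 1111........22322
Authorship (.=original, N=cursor N): 1 1 1 1 . . . . . . . . 2 2 3 2 2
Index 14: author = 3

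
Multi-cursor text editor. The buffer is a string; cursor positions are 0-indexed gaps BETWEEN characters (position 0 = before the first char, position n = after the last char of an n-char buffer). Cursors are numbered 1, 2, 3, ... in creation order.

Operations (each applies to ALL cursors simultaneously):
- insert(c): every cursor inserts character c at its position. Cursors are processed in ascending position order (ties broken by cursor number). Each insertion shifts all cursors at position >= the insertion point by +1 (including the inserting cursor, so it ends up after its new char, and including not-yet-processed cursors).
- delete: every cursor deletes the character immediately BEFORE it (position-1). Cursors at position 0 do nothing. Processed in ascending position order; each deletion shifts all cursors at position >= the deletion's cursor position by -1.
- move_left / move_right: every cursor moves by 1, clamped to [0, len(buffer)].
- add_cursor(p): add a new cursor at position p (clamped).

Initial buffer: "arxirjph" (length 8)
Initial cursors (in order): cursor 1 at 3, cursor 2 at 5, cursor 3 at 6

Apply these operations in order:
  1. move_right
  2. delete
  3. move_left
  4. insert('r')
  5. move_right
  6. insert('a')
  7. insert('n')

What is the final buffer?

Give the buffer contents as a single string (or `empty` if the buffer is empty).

Answer: arrxanrrraannh

Derivation:
After op 1 (move_right): buffer="arxirjph" (len 8), cursors c1@4 c2@6 c3@7, authorship ........
After op 2 (delete): buffer="arxrh" (len 5), cursors c1@3 c2@4 c3@4, authorship .....
After op 3 (move_left): buffer="arxrh" (len 5), cursors c1@2 c2@3 c3@3, authorship .....
After op 4 (insert('r')): buffer="arrxrrrh" (len 8), cursors c1@3 c2@6 c3@6, authorship ..1.23..
After op 5 (move_right): buffer="arrxrrrh" (len 8), cursors c1@4 c2@7 c3@7, authorship ..1.23..
After op 6 (insert('a')): buffer="arrxarrraah" (len 11), cursors c1@5 c2@10 c3@10, authorship ..1.123.23.
After op 7 (insert('n')): buffer="arrxanrrraannh" (len 14), cursors c1@6 c2@13 c3@13, authorship ..1.1123.2323.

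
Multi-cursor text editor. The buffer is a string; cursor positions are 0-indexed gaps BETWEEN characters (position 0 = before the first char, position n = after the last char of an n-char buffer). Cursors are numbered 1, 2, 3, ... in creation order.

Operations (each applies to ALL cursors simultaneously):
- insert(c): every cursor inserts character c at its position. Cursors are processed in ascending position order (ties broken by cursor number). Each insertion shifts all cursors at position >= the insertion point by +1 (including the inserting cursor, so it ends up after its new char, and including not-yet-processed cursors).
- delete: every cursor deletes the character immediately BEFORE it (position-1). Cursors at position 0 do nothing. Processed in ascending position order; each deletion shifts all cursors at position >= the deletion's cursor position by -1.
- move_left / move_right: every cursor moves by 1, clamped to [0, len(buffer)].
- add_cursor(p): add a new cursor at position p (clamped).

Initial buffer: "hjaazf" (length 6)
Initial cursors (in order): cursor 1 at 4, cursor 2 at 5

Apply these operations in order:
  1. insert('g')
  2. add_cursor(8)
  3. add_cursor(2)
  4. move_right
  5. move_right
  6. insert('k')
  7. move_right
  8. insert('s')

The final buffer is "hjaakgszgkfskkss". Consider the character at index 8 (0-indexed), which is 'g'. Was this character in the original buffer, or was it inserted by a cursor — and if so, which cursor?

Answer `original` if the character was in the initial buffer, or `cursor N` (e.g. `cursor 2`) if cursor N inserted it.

Answer: cursor 2

Derivation:
After op 1 (insert('g')): buffer="hjaagzgf" (len 8), cursors c1@5 c2@7, authorship ....1.2.
After op 2 (add_cursor(8)): buffer="hjaagzgf" (len 8), cursors c1@5 c2@7 c3@8, authorship ....1.2.
After op 3 (add_cursor(2)): buffer="hjaagzgf" (len 8), cursors c4@2 c1@5 c2@7 c3@8, authorship ....1.2.
After op 4 (move_right): buffer="hjaagzgf" (len 8), cursors c4@3 c1@6 c2@8 c3@8, authorship ....1.2.
After op 5 (move_right): buffer="hjaagzgf" (len 8), cursors c4@4 c1@7 c2@8 c3@8, authorship ....1.2.
After op 6 (insert('k')): buffer="hjaakgzgkfkk" (len 12), cursors c4@5 c1@9 c2@12 c3@12, authorship ....41.21.23
After op 7 (move_right): buffer="hjaakgzgkfkk" (len 12), cursors c4@6 c1@10 c2@12 c3@12, authorship ....41.21.23
After op 8 (insert('s')): buffer="hjaakgszgkfskkss" (len 16), cursors c4@7 c1@12 c2@16 c3@16, authorship ....414.21.12323
Authorship (.=original, N=cursor N): . . . . 4 1 4 . 2 1 . 1 2 3 2 3
Index 8: author = 2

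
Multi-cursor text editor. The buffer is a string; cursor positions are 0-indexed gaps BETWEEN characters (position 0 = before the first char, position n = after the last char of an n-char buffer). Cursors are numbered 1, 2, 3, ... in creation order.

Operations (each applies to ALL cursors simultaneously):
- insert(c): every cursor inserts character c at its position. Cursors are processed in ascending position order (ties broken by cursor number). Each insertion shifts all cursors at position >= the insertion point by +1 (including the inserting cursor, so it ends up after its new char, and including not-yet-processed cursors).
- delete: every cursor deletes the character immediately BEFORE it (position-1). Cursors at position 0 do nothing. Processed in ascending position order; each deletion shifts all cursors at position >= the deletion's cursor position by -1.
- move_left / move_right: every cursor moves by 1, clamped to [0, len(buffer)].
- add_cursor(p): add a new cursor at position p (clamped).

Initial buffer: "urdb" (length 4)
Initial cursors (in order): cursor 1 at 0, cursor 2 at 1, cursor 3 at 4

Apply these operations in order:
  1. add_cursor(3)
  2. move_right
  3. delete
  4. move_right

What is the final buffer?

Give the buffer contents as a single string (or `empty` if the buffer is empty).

After op 1 (add_cursor(3)): buffer="urdb" (len 4), cursors c1@0 c2@1 c4@3 c3@4, authorship ....
After op 2 (move_right): buffer="urdb" (len 4), cursors c1@1 c2@2 c3@4 c4@4, authorship ....
After op 3 (delete): buffer="" (len 0), cursors c1@0 c2@0 c3@0 c4@0, authorship 
After op 4 (move_right): buffer="" (len 0), cursors c1@0 c2@0 c3@0 c4@0, authorship 

Answer: empty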